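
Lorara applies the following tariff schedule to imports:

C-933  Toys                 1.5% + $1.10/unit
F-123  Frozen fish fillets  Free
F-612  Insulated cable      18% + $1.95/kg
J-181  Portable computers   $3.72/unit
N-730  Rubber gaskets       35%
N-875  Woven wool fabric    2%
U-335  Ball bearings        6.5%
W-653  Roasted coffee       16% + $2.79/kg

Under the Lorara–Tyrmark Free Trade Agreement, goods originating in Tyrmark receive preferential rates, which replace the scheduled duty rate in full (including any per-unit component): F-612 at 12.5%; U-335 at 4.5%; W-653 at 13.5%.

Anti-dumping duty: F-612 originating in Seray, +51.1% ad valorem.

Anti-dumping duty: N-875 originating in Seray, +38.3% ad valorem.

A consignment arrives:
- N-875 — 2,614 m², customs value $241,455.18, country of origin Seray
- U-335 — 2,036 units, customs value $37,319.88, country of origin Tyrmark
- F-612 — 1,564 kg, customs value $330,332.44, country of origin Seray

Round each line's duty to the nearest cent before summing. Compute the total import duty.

$330,295.35

Line 1 (N-875, Seray, 2,614 m², $241,455.18):
Base rate for N-875 is 2%.
Additional duty on N-875 from Seray: +38.3%. Applied ad valorem rate: 2% + 38.3% = 40.3%.
Duty = $241,455.18 × 40.3% = $97,306.44.
Line 2 (U-335, Tyrmark, 2,036 units, $37,319.88):
Base rate for U-335 is 6.5%.
Origin Tyrmark qualifies under the Lorara–Tyrmark agreement and U-335 is covered: preferential rate 4.5% applies instead.
Duty = $37,319.88 × 4.5% = $1,679.39.
Line 3 (F-612, Seray, 1,564 kg, $330,332.44):
Base rate for F-612 is 18% + $1.95/kg.
F-612 has an FTA preferential rate, but origin Seray is not Tyrmark; base rate stands.
Additional duty on F-612 from Seray: +51.1%. Applied ad valorem rate: 18% + 51.1% = 69.1%.
Duty = $330,332.44 × 69.1% + 1,564 × $1.95 = $231,309.52.
Total = $97,306.44 + $1,679.39 + $231,309.52 = $330,295.35.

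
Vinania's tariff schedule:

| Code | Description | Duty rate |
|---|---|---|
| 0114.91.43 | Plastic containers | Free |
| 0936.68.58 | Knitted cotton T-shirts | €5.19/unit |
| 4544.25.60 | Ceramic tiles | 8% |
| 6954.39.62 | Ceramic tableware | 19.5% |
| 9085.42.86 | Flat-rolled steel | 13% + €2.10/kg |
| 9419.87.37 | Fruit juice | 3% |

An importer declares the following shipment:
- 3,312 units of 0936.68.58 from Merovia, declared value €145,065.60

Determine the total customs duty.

Line 1 (0936.68.58, Merovia, 3,312 units, €145,065.60):
Base rate for 0936.68.58 is €5.19/unit.
Duty = 3,312 × €5.19 = €17,189.28.

€17,189.28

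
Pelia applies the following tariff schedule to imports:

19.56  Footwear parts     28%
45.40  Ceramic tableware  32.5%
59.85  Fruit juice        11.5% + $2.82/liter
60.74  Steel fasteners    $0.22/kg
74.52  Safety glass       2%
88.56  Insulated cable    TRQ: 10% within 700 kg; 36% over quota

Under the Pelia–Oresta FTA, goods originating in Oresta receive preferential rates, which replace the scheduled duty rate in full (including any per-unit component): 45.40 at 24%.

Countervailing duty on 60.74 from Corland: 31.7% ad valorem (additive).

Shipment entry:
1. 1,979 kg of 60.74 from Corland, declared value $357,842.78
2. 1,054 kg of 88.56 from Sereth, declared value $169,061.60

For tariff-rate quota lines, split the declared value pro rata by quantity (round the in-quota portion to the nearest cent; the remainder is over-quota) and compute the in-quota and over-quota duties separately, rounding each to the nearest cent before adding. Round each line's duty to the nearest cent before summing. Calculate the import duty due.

$145,540.92

Line 1 (60.74, Corland, 1,979 kg, $357,842.78):
Base rate for 60.74 is $0.22/kg.
Additional duty on 60.74 from Corland: +31.7% ad valorem. Applied ad valorem rate = 31.7%.
Duty = $357,842.78 × 31.7% + 1,979 × $0.22 = $113,871.54.
Line 2 (88.56, Sereth, 1,054 kg, $169,061.60):
Code 88.56 is under a tariff-rate quota (threshold 700 kg). In-quota: 700 kg at 10%; over-quota: 354 kg at 36%.
Pro-rata value split: in-quota = $169,061.60 × 700/1,054 = $112,280.00; over-quota = $169,061.60 − $112,280.00 = $56,781.60.
In-quota duty = $112,280.00 × 10% = $11,228.00. Over-quota duty = $56,781.60 × 36% = $20,441.38.
Line duty = $11,228.00 + $20,441.38 = $31,669.38.
Total = $113,871.54 + $31,669.38 = $145,540.92.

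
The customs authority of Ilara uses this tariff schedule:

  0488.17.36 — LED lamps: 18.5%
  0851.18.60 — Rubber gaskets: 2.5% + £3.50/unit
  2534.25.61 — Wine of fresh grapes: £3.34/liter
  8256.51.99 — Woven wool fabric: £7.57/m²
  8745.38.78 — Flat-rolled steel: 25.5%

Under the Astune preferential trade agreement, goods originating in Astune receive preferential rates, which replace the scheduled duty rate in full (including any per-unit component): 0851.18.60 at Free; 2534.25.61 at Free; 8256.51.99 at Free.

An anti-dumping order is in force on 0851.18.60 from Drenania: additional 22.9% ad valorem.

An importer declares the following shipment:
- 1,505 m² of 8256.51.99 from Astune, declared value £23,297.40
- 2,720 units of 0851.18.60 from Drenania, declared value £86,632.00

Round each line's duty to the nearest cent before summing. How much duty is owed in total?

£31,524.53

Line 1 (8256.51.99, Astune, 1,505 m², £23,297.40):
Base rate for 8256.51.99 is £7.57/m².
Origin Astune qualifies under the Ilara–Astune agreement and 8256.51.99 is covered: preferential rate Free applies instead.
Duty = £23,297.40 × 0% = £0.00.
Line 2 (0851.18.60, Drenania, 2,720 units, £86,632.00):
Base rate for 0851.18.60 is 2.5% + £3.50/unit.
0851.18.60 has an FTA preferential rate, but origin Drenania is not Astune; base rate stands.
Additional duty on 0851.18.60 from Drenania: +22.9%. Applied ad valorem rate: 2.5% + 22.9% = 25.4%.
Duty = £86,632.00 × 25.4% + 2,720 × £3.50 = £31,524.53.
Total = £0.00 + £31,524.53 = £31,524.53.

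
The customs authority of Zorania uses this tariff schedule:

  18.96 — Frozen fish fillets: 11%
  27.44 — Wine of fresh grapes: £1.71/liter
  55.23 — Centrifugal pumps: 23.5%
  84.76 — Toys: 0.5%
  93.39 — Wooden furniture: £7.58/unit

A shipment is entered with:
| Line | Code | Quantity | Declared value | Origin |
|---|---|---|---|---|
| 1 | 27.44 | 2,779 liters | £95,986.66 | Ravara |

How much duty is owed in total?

£4,752.09

Line 1 (27.44, Ravara, 2,779 liters, £95,986.66):
Base rate for 27.44 is £1.71/liter.
Duty = 2,779 × £1.71 = £4,752.09.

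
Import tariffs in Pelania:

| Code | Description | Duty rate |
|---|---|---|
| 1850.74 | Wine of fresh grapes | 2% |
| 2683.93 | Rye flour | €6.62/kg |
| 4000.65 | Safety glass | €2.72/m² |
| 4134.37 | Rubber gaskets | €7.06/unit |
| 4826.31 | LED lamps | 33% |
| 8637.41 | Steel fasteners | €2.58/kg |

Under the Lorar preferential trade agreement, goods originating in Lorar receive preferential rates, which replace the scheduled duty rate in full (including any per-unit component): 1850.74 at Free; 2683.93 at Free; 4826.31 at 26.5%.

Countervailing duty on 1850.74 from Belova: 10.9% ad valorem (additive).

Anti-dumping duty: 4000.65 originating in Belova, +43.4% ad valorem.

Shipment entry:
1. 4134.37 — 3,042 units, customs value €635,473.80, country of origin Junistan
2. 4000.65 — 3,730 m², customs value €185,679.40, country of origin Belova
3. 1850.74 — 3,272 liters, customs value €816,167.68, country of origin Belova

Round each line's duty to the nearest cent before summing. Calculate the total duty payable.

Line 1 (4134.37, Junistan, 3,042 units, €635,473.80):
Base rate for 4134.37 is €7.06/unit.
Duty = 3,042 × €7.06 = €21,476.52.
Line 2 (4000.65, Belova, 3,730 m², €185,679.40):
Base rate for 4000.65 is €2.72/m².
Additional duty on 4000.65 from Belova: +43.4% ad valorem. Applied ad valorem rate = 43.4%.
Duty = €185,679.40 × 43.4% + 3,730 × €2.72 = €90,730.46.
Line 3 (1850.74, Belova, 3,272 liters, €816,167.68):
Base rate for 1850.74 is 2%.
1850.74 has an FTA preferential rate, but origin Belova is not Lorar; base rate stands.
Additional duty on 1850.74 from Belova: +10.9%. Applied ad valorem rate: 2% + 10.9% = 12.9%.
Duty = €816,167.68 × 12.9% = €105,285.63.
Total = €21,476.52 + €90,730.46 + €105,285.63 = €217,492.61.

€217,492.61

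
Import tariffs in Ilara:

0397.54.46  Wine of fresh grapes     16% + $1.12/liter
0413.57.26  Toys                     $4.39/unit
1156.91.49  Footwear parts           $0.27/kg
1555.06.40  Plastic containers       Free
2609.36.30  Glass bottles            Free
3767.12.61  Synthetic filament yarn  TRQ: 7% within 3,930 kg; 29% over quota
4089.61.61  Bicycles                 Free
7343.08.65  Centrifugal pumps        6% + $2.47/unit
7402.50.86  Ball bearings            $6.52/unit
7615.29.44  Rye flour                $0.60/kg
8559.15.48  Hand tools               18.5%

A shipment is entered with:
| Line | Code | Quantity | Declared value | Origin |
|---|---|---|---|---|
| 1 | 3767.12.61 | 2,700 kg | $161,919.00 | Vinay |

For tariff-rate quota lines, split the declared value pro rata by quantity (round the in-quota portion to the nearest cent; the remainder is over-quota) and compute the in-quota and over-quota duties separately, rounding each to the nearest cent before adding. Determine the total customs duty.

$11,334.33

Line 1 (3767.12.61, Vinay, 2,700 kg, $161,919.00):
Code 3767.12.61 is under a tariff-rate quota (threshold 3,930 kg). Quantity 2,700 kg is within the quota, so the in-quota rate 7% applies to the full value.
Duty = $161,919.00 × 7% = $11,334.33.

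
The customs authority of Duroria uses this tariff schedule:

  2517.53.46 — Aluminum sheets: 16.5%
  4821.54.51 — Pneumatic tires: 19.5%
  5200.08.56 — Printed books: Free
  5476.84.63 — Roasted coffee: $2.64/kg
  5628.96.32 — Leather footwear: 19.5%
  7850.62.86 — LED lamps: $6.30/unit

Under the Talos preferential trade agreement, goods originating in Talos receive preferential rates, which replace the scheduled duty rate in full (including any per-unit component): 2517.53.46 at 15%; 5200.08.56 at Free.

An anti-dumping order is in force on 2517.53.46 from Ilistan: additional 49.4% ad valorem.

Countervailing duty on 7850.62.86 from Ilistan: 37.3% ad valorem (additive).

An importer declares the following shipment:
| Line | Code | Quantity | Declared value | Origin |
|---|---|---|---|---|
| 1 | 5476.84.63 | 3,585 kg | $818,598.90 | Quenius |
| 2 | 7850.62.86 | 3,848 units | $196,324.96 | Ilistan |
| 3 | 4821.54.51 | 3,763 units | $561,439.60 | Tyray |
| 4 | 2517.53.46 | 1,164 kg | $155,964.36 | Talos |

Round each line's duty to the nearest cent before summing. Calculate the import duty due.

Line 1 (5476.84.63, Quenius, 3,585 kg, $818,598.90):
Base rate for 5476.84.63 is $2.64/kg.
Duty = 3,585 × $2.64 = $9,464.40.
Line 2 (7850.62.86, Ilistan, 3,848 units, $196,324.96):
Base rate for 7850.62.86 is $6.30/unit.
Additional duty on 7850.62.86 from Ilistan: +37.3% ad valorem. Applied ad valorem rate = 37.3%.
Duty = $196,324.96 × 37.3% + 3,848 × $6.30 = $97,471.61.
Line 3 (4821.54.51, Tyray, 3,763 units, $561,439.60):
Base rate for 4821.54.51 is 19.5%.
Duty = $561,439.60 × 19.5% = $109,480.72.
Line 4 (2517.53.46, Talos, 1,164 kg, $155,964.36):
Base rate for 2517.53.46 is 16.5%.
Origin Talos qualifies under the Duroria–Talos agreement and 2517.53.46 is covered: preferential rate 15% applies instead.
The additional-duty order on 2517.53.46 targets Ilistan, not Talos; it does not apply.
Duty = $155,964.36 × 15% = $23,394.65.
Total = $9,464.40 + $97,471.61 + $109,480.72 + $23,394.65 = $239,811.38.

$239,811.38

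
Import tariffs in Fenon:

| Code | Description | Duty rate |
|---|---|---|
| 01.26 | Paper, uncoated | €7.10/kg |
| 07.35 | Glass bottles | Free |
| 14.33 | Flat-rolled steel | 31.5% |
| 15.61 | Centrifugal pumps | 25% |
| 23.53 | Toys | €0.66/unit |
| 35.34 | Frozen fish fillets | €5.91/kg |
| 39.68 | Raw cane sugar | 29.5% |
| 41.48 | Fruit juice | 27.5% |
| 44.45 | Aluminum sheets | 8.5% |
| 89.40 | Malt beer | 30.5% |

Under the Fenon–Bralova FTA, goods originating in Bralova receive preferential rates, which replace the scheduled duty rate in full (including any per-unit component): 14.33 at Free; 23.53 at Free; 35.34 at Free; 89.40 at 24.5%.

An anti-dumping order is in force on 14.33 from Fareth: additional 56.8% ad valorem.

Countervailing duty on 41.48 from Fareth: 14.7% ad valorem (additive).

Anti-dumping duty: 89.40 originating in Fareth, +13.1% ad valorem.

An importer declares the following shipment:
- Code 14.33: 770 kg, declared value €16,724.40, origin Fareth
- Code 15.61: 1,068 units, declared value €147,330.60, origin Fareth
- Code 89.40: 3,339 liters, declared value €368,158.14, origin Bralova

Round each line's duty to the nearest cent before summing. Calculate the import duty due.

Line 1 (14.33, Fareth, 770 kg, €16,724.40):
Base rate for 14.33 is 31.5%.
14.33 has an FTA preferential rate, but origin Fareth is not Bralova; base rate stands.
Additional duty on 14.33 from Fareth: +56.8%. Applied ad valorem rate: 31.5% + 56.8% = 88.3%.
Duty = €16,724.40 × 88.3% = €14,767.65.
Line 2 (15.61, Fareth, 1,068 units, €147,330.60):
Base rate for 15.61 is 25%.
Duty = €147,330.60 × 25% = €36,832.65.
Line 3 (89.40, Bralova, 3,339 liters, €368,158.14):
Base rate for 89.40 is 30.5%.
Origin Bralova qualifies under the Fenon–Bralova agreement and 89.40 is covered: preferential rate 24.5% applies instead.
The additional-duty order on 89.40 targets Fareth, not Bralova; it does not apply.
Duty = €368,158.14 × 24.5% = €90,198.74.
Total = €14,767.65 + €36,832.65 + €90,198.74 = €141,799.04.

€141,799.04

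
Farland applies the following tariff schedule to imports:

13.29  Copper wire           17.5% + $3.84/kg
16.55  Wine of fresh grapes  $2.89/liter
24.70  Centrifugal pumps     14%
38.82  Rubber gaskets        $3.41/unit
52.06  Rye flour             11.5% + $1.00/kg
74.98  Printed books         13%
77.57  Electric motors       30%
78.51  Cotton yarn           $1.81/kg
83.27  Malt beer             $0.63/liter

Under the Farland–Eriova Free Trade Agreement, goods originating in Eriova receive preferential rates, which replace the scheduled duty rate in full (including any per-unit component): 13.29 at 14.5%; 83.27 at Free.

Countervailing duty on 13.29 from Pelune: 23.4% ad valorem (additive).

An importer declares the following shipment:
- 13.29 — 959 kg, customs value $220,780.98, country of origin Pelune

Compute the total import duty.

Line 1 (13.29, Pelune, 959 kg, $220,780.98):
Base rate for 13.29 is 17.5% + $3.84/kg.
13.29 has an FTA preferential rate, but origin Pelune is not Eriova; base rate stands.
Additional duty on 13.29 from Pelune: +23.4%. Applied ad valorem rate: 17.5% + 23.4% = 40.9%.
Duty = $220,780.98 × 40.9% + 959 × $3.84 = $93,981.98.

$93,981.98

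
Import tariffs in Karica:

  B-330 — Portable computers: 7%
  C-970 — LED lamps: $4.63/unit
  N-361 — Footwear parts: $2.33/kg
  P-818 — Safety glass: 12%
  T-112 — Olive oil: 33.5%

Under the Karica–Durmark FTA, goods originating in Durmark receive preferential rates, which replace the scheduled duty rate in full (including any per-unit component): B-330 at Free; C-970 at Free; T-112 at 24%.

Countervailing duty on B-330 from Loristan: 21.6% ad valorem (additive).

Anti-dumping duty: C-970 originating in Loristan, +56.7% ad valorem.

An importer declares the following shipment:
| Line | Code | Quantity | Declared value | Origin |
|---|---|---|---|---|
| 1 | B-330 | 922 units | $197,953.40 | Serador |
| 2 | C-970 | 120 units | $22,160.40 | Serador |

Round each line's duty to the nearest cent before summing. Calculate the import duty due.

$14,412.34

Line 1 (B-330, Serador, 922 units, $197,953.40):
Base rate for B-330 is 7%.
B-330 has an FTA preferential rate, but origin Serador is not Durmark; base rate stands.
The additional-duty order on B-330 targets Loristan, not Serador; it does not apply.
Duty = $197,953.40 × 7% = $13,856.74.
Line 2 (C-970, Serador, 120 units, $22,160.40):
Base rate for C-970 is $4.63/unit.
C-970 has an FTA preferential rate, but origin Serador is not Durmark; base rate stands.
The additional-duty order on C-970 targets Loristan, not Serador; it does not apply.
Duty = 120 × $4.63 = $555.60.
Total = $13,856.74 + $555.60 = $14,412.34.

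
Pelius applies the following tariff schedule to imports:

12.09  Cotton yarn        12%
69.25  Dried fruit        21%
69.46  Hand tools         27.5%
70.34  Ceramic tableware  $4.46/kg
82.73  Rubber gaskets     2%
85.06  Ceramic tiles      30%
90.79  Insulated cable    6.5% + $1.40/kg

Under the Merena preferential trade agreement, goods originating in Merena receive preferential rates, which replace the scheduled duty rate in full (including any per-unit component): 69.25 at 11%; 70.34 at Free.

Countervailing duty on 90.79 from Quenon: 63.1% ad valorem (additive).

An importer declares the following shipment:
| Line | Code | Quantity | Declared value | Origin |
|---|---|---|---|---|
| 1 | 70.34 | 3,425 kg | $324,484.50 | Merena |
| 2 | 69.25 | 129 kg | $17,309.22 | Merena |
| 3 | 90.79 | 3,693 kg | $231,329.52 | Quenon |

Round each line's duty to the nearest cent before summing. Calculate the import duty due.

$168,079.56

Line 1 (70.34, Merena, 3,425 kg, $324,484.50):
Base rate for 70.34 is $4.46/kg.
Origin Merena qualifies under the Pelius–Merena agreement and 70.34 is covered: preferential rate Free applies instead.
Duty = $324,484.50 × 0% = $0.00.
Line 2 (69.25, Merena, 129 kg, $17,309.22):
Base rate for 69.25 is 21%.
Origin Merena qualifies under the Pelius–Merena agreement and 69.25 is covered: preferential rate 11% applies instead.
Duty = $17,309.22 × 11% = $1,904.01.
Line 3 (90.79, Quenon, 3,693 kg, $231,329.52):
Base rate for 90.79 is 6.5% + $1.40/kg.
Additional duty on 90.79 from Quenon: +63.1%. Applied ad valorem rate: 6.5% + 63.1% = 69.6%.
Duty = $231,329.52 × 69.6% + 3,693 × $1.40 = $166,175.55.
Total = $0.00 + $1,904.01 + $166,175.55 = $168,079.56.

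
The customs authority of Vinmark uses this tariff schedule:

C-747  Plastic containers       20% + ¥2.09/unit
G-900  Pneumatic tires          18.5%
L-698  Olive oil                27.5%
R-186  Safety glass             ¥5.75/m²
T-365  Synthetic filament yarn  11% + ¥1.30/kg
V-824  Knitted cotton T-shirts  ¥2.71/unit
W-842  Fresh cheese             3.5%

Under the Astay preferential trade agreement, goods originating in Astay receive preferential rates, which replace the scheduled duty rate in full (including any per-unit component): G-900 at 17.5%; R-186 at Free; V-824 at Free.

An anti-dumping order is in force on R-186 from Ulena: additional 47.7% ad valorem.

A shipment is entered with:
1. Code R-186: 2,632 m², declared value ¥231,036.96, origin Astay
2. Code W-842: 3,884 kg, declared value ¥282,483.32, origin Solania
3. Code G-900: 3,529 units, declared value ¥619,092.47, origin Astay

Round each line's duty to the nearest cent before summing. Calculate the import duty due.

Line 1 (R-186, Astay, 2,632 m², ¥231,036.96):
Base rate for R-186 is ¥5.75/m².
Origin Astay qualifies under the Vinmark–Astay agreement and R-186 is covered: preferential rate Free applies instead.
The additional-duty order on R-186 targets Ulena, not Astay; it does not apply.
Duty = ¥231,036.96 × 0% = ¥0.00.
Line 2 (W-842, Solania, 3,884 kg, ¥282,483.32):
Base rate for W-842 is 3.5%.
Duty = ¥282,483.32 × 3.5% = ¥9,886.92.
Line 3 (G-900, Astay, 3,529 units, ¥619,092.47):
Base rate for G-900 is 18.5%.
Origin Astay qualifies under the Vinmark–Astay agreement and G-900 is covered: preferential rate 17.5% applies instead.
Duty = ¥619,092.47 × 17.5% = ¥108,341.18.
Total = ¥0.00 + ¥9,886.92 + ¥108,341.18 = ¥118,228.10.

¥118,228.10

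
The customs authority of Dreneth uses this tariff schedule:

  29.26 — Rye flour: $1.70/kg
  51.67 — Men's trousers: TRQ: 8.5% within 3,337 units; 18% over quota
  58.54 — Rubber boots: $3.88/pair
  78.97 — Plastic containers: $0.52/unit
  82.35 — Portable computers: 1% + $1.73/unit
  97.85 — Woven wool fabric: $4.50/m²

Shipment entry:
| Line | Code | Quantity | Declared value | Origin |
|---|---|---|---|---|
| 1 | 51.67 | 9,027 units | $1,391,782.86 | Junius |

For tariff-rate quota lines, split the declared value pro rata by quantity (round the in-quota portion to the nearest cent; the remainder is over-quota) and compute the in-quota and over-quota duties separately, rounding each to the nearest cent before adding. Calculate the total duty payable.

Line 1 (51.67, Junius, 9,027 units, $1,391,782.86):
Code 51.67 is under a tariff-rate quota (threshold 3,337 units). In-quota: 3,337 units at 8.5%; over-quota: 5,690 units at 18%.
Pro-rata value split: in-quota = $1,391,782.86 × 3,337/9,027 = $514,498.66; over-quota = $1,391,782.86 − $514,498.66 = $877,284.20.
In-quota duty = $514,498.66 × 8.5% = $43,732.39. Over-quota duty = $877,284.20 × 18% = $157,911.16.
Line duty = $43,732.39 + $157,911.16 = $201,643.55.

$201,643.55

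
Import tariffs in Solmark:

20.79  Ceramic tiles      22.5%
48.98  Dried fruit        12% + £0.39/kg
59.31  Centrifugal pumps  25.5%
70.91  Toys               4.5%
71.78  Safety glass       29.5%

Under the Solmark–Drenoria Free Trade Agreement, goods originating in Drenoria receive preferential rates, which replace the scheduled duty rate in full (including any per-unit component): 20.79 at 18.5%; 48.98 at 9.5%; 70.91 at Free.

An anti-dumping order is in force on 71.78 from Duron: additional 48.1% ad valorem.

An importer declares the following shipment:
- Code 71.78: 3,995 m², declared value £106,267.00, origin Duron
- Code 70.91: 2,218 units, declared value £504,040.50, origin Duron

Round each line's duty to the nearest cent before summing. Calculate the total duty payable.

Line 1 (71.78, Duron, 3,995 m², £106,267.00):
Base rate for 71.78 is 29.5%.
Additional duty on 71.78 from Duron: +48.1%. Applied ad valorem rate: 29.5% + 48.1% = 77.6%.
Duty = £106,267.00 × 77.6% = £82,463.19.
Line 2 (70.91, Duron, 2,218 units, £504,040.50):
Base rate for 70.91 is 4.5%.
70.91 has an FTA preferential rate, but origin Duron is not Drenoria; base rate stands.
Duty = £504,040.50 × 4.5% = £22,681.82.
Total = £82,463.19 + £22,681.82 = £105,145.01.

£105,145.01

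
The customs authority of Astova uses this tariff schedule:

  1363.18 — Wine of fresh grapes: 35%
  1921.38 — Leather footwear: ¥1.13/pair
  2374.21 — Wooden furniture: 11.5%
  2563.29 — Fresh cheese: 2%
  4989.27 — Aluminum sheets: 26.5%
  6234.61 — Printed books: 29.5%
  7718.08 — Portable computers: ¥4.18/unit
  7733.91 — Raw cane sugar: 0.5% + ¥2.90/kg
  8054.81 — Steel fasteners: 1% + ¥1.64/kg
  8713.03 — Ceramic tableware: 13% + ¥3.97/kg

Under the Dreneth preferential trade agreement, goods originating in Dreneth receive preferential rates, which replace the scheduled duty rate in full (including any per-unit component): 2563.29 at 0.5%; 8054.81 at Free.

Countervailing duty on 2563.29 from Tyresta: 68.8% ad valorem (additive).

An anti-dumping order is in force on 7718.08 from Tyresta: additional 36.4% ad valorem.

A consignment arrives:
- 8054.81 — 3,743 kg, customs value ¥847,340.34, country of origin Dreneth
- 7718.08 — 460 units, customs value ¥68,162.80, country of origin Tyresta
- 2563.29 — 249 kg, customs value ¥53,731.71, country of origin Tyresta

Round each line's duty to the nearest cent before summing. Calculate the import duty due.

Line 1 (8054.81, Dreneth, 3,743 kg, ¥847,340.34):
Base rate for 8054.81 is 1% + ¥1.64/kg.
Origin Dreneth qualifies under the Astova–Dreneth agreement and 8054.81 is covered: preferential rate Free applies instead.
Duty = ¥847,340.34 × 0% = ¥0.00.
Line 2 (7718.08, Tyresta, 460 units, ¥68,162.80):
Base rate for 7718.08 is ¥4.18/unit.
Additional duty on 7718.08 from Tyresta: +36.4% ad valorem. Applied ad valorem rate = 36.4%.
Duty = ¥68,162.80 × 36.4% + 460 × ¥4.18 = ¥26,734.06.
Line 3 (2563.29, Tyresta, 249 kg, ¥53,731.71):
Base rate for 2563.29 is 2%.
2563.29 has an FTA preferential rate, but origin Tyresta is not Dreneth; base rate stands.
Additional duty on 2563.29 from Tyresta: +68.8%. Applied ad valorem rate: 2% + 68.8% = 70.8%.
Duty = ¥53,731.71 × 70.8% = ¥38,042.05.
Total = ¥0.00 + ¥26,734.06 + ¥38,042.05 = ¥64,776.11.

¥64,776.11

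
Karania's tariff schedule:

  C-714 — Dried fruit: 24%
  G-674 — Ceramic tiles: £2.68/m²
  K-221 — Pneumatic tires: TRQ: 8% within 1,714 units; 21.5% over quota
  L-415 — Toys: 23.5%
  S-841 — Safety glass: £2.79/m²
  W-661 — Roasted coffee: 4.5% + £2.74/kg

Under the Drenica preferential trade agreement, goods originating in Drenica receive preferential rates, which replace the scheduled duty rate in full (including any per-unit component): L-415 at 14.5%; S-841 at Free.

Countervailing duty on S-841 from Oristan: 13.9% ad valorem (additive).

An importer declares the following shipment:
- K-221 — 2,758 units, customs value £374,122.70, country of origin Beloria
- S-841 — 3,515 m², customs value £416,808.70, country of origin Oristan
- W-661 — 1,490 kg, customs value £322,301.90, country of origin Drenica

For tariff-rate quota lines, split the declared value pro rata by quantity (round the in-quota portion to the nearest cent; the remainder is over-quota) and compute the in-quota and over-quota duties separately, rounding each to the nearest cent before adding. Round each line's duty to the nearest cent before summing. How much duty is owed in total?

Line 1 (K-221, Beloria, 2,758 units, £374,122.70):
Code K-221 is under a tariff-rate quota (threshold 1,714 units). In-quota: 1,714 units at 8%; over-quota: 1,044 units at 21.5%.
Pro-rata value split: in-quota = £374,122.70 × 1,714/2,758 = £232,504.10; over-quota = £374,122.70 − £232,504.10 = £141,618.60.
In-quota duty = £232,504.10 × 8% = £18,600.33. Over-quota duty = £141,618.60 × 21.5% = £30,448.00.
Line duty = £18,600.33 + £30,448.00 = £49,048.33.
Line 2 (S-841, Oristan, 3,515 m², £416,808.70):
Base rate for S-841 is £2.79/m².
S-841 has an FTA preferential rate, but origin Oristan is not Drenica; base rate stands.
Additional duty on S-841 from Oristan: +13.9% ad valorem. Applied ad valorem rate = 13.9%.
Duty = £416,808.70 × 13.9% + 3,515 × £2.79 = £67,743.26.
Line 3 (W-661, Drenica, 1,490 kg, £322,301.90):
Base rate for W-661 is 4.5% + £2.74/kg.
Origin Drenica is the FTA partner but W-661 is not on the preference list; base rate stands.
Duty = £322,301.90 × 4.5% + 1,490 × £2.74 = £18,586.19.
Total = £49,048.33 + £67,743.26 + £18,586.19 = £135,377.78.

£135,377.78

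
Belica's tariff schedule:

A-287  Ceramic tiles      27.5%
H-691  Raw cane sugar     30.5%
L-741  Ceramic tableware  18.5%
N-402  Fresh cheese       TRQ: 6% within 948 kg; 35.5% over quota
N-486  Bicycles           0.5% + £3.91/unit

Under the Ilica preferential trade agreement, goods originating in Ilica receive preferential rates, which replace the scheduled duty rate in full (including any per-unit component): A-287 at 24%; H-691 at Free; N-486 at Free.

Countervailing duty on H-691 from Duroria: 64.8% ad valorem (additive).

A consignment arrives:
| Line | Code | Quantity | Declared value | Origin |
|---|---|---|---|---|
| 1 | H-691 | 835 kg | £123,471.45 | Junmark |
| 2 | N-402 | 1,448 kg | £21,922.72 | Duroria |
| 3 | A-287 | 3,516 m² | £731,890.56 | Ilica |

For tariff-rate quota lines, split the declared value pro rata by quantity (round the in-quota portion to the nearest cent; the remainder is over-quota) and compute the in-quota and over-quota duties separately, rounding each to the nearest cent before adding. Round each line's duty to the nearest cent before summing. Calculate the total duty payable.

Line 1 (H-691, Junmark, 835 kg, £123,471.45):
Base rate for H-691 is 30.5%.
H-691 has an FTA preferential rate, but origin Junmark is not Ilica; base rate stands.
The additional-duty order on H-691 targets Duroria, not Junmark; it does not apply.
Duty = £123,471.45 × 30.5% = £37,658.79.
Line 2 (N-402, Duroria, 1,448 kg, £21,922.72):
Code N-402 is under a tariff-rate quota (threshold 948 kg). In-quota: 948 kg at 6%; over-quota: 500 kg at 35.5%.
Pro-rata value split: in-quota = £21,922.72 × 948/1,448 = £14,352.72; over-quota = £21,922.72 − £14,352.72 = £7,570.00.
In-quota duty = £14,352.72 × 6% = £861.16. Over-quota duty = £7,570.00 × 35.5% = £2,687.35.
Line duty = £861.16 + £2,687.35 = £3,548.51.
Line 3 (A-287, Ilica, 3,516 m², £731,890.56):
Base rate for A-287 is 27.5%.
Origin Ilica qualifies under the Belica–Ilica agreement and A-287 is covered: preferential rate 24% applies instead.
Duty = £731,890.56 × 24% = £175,653.73.
Total = £37,658.79 + £3,548.51 + £175,653.73 = £216,861.03.

£216,861.03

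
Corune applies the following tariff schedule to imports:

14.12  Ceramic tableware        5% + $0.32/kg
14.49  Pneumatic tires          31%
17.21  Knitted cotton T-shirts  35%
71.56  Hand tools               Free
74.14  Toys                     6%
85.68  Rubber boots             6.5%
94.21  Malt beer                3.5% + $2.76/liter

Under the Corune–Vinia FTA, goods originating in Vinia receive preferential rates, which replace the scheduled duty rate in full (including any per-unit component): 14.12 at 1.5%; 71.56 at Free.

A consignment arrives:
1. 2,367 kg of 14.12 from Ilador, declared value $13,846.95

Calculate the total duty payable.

$1,449.79

Line 1 (14.12, Ilador, 2,367 kg, $13,846.95):
Base rate for 14.12 is 5% + $0.32/kg.
14.12 has an FTA preferential rate, but origin Ilador is not Vinia; base rate stands.
Duty = $13,846.95 × 5% + 2,367 × $0.32 = $1,449.79.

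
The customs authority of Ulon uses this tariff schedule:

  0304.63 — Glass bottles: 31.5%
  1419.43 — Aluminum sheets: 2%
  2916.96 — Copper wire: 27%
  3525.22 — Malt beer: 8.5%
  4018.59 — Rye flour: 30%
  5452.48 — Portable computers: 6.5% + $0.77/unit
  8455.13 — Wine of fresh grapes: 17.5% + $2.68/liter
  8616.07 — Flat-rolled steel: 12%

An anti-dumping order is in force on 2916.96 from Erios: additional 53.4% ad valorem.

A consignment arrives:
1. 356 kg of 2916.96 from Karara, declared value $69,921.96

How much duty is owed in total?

Line 1 (2916.96, Karara, 356 kg, $69,921.96):
Base rate for 2916.96 is 27%.
The additional-duty order on 2916.96 targets Erios, not Karara; it does not apply.
Duty = $69,921.96 × 27% = $18,878.93.

$18,878.93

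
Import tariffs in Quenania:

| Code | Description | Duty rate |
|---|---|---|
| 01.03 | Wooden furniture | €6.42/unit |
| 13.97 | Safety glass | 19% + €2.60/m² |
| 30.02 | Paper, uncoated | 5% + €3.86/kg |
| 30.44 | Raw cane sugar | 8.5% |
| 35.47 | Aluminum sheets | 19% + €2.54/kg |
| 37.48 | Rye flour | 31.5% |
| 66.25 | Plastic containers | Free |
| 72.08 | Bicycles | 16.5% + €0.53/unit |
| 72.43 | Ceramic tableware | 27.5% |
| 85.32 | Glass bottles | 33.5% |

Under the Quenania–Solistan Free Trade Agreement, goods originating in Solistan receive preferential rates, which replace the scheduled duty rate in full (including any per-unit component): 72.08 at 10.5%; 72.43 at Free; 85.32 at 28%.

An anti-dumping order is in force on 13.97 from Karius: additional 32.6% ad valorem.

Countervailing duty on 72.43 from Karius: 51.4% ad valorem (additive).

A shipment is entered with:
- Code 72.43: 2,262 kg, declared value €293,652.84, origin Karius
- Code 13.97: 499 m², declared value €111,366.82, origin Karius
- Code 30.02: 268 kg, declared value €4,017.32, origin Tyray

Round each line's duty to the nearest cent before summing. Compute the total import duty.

€291,690.12

Line 1 (72.43, Karius, 2,262 kg, €293,652.84):
Base rate for 72.43 is 27.5%.
72.43 has an FTA preferential rate, but origin Karius is not Solistan; base rate stands.
Additional duty on 72.43 from Karius: +51.4%. Applied ad valorem rate: 27.5% + 51.4% = 78.9%.
Duty = €293,652.84 × 78.9% = €231,692.09.
Line 2 (13.97, Karius, 499 m², €111,366.82):
Base rate for 13.97 is 19% + €2.60/m².
Additional duty on 13.97 from Karius: +32.6%. Applied ad valorem rate: 19% + 32.6% = 51.6%.
Duty = €111,366.82 × 51.6% + 499 × €2.60 = €58,762.68.
Line 3 (30.02, Tyray, 268 kg, €4,017.32):
Base rate for 30.02 is 5% + €3.86/kg.
Duty = €4,017.32 × 5% + 268 × €3.86 = €1,235.35.
Total = €231,692.09 + €58,762.68 + €1,235.35 = €291,690.12.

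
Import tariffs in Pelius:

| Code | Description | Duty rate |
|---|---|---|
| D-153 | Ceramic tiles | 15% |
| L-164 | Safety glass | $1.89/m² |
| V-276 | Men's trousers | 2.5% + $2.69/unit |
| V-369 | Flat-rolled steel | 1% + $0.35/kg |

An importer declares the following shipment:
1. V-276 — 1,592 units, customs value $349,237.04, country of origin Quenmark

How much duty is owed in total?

Line 1 (V-276, Quenmark, 1,592 units, $349,237.04):
Base rate for V-276 is 2.5% + $2.69/unit.
Duty = $349,237.04 × 2.5% + 1,592 × $2.69 = $13,013.41.

$13,013.41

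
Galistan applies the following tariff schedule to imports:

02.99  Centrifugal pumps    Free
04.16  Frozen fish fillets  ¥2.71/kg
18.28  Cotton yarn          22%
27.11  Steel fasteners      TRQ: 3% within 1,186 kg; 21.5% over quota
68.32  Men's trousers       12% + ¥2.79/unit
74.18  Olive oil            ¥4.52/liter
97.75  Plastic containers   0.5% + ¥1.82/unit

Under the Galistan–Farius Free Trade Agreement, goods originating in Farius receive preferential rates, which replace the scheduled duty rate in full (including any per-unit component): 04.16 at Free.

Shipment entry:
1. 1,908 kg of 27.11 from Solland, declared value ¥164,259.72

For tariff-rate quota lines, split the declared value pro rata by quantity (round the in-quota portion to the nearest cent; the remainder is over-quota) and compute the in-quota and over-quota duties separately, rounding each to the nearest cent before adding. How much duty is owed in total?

¥16,426.83

Line 1 (27.11, Solland, 1,908 kg, ¥164,259.72):
Code 27.11 is under a tariff-rate quota (threshold 1,186 kg). In-quota: 1,186 kg at 3%; over-quota: 722 kg at 21.5%.
Pro-rata value split: in-quota = ¥164,259.72 × 1,186/1,908 = ¥102,102.74; over-quota = ¥164,259.72 − ¥102,102.74 = ¥62,156.98.
In-quota duty = ¥102,102.74 × 3% = ¥3,063.08. Over-quota duty = ¥62,156.98 × 21.5% = ¥13,363.75.
Line duty = ¥3,063.08 + ¥13,363.75 = ¥16,426.83.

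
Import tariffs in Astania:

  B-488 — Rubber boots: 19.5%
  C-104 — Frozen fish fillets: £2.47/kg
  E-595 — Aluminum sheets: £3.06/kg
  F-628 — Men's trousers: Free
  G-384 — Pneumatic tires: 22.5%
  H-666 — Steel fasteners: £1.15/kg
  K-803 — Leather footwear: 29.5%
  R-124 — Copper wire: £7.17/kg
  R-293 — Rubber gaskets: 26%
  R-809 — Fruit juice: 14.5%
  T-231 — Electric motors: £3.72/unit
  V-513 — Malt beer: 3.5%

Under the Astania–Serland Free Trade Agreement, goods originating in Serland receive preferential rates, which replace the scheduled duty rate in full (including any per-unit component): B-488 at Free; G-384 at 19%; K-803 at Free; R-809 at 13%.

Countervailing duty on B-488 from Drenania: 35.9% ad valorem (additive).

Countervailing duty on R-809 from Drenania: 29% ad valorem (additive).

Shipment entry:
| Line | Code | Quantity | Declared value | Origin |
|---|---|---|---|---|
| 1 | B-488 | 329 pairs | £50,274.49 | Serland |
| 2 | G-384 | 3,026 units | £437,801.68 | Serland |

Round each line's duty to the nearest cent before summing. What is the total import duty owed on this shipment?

£83,182.32

Line 1 (B-488, Serland, 329 pairs, £50,274.49):
Base rate for B-488 is 19.5%.
Origin Serland qualifies under the Astania–Serland agreement and B-488 is covered: preferential rate Free applies instead.
The additional-duty order on B-488 targets Drenania, not Serland; it does not apply.
Duty = £50,274.49 × 0% = £0.00.
Line 2 (G-384, Serland, 3,026 units, £437,801.68):
Base rate for G-384 is 22.5%.
Origin Serland qualifies under the Astania–Serland agreement and G-384 is covered: preferential rate 19% applies instead.
Duty = £437,801.68 × 19% = £83,182.32.
Total = £0.00 + £83,182.32 = £83,182.32.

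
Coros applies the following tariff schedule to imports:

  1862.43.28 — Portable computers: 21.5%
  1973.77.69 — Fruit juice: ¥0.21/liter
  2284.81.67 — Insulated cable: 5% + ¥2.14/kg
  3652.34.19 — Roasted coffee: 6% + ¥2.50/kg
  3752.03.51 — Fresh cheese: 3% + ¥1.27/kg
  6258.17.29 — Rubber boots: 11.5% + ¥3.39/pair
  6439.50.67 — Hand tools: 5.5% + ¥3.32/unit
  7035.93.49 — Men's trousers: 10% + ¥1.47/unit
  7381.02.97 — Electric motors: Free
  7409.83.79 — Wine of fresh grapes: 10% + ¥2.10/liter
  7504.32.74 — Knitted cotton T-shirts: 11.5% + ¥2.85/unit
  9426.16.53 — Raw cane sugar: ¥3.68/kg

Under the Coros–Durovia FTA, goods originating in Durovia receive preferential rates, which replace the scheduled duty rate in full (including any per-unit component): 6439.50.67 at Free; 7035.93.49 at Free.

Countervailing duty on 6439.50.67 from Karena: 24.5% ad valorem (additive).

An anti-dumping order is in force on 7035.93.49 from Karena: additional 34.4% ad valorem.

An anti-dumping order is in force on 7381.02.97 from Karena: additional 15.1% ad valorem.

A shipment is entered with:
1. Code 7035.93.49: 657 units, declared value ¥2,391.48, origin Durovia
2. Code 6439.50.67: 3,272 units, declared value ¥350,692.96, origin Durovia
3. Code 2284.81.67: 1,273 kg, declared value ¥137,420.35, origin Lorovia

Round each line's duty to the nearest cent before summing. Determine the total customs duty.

¥9,595.24

Line 1 (7035.93.49, Durovia, 657 units, ¥2,391.48):
Base rate for 7035.93.49 is 10% + ¥1.47/unit.
Origin Durovia qualifies under the Coros–Durovia agreement and 7035.93.49 is covered: preferential rate Free applies instead.
The additional-duty order on 7035.93.49 targets Karena, not Durovia; it does not apply.
Duty = ¥2,391.48 × 0% = ¥0.00.
Line 2 (6439.50.67, Durovia, 3,272 units, ¥350,692.96):
Base rate for 6439.50.67 is 5.5% + ¥3.32/unit.
Origin Durovia qualifies under the Coros–Durovia agreement and 6439.50.67 is covered: preferential rate Free applies instead.
The additional-duty order on 6439.50.67 targets Karena, not Durovia; it does not apply.
Duty = ¥350,692.96 × 0% = ¥0.00.
Line 3 (2284.81.67, Lorovia, 1,273 kg, ¥137,420.35):
Base rate for 2284.81.67 is 5% + ¥2.14/kg.
Duty = ¥137,420.35 × 5% + 1,273 × ¥2.14 = ¥9,595.24.
Total = ¥0.00 + ¥0.00 + ¥9,595.24 = ¥9,595.24.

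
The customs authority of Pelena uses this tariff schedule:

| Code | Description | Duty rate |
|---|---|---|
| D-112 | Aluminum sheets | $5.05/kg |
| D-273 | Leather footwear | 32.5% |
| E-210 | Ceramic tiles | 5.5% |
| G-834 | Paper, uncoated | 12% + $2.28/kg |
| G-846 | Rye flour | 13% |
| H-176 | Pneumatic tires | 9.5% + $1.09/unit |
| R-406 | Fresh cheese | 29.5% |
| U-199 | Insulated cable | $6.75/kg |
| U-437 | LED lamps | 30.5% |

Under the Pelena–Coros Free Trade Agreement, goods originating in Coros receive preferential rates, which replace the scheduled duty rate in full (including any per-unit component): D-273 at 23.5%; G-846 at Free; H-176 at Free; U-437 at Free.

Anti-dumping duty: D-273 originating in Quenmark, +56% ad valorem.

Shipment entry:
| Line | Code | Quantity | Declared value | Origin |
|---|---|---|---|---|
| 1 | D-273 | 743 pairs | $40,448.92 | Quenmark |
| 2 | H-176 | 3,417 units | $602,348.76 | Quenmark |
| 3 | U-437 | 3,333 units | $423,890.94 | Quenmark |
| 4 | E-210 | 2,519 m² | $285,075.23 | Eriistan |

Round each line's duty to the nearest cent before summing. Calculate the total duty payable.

Line 1 (D-273, Quenmark, 743 pairs, $40,448.92):
Base rate for D-273 is 32.5%.
D-273 has an FTA preferential rate, but origin Quenmark is not Coros; base rate stands.
Additional duty on D-273 from Quenmark: +56%. Applied ad valorem rate: 32.5% + 56% = 88.5%.
Duty = $40,448.92 × 88.5% = $35,797.29.
Line 2 (H-176, Quenmark, 3,417 units, $602,348.76):
Base rate for H-176 is 9.5% + $1.09/unit.
H-176 has an FTA preferential rate, but origin Quenmark is not Coros; base rate stands.
Duty = $602,348.76 × 9.5% + 3,417 × $1.09 = $60,947.66.
Line 3 (U-437, Quenmark, 3,333 units, $423,890.94):
Base rate for U-437 is 30.5%.
U-437 has an FTA preferential rate, but origin Quenmark is not Coros; base rate stands.
Duty = $423,890.94 × 30.5% = $129,286.74.
Line 4 (E-210, Eriistan, 2,519 m², $285,075.23):
Base rate for E-210 is 5.5%.
Duty = $285,075.23 × 5.5% = $15,679.14.
Total = $35,797.29 + $60,947.66 + $129,286.74 + $15,679.14 = $241,710.83.

$241,710.83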